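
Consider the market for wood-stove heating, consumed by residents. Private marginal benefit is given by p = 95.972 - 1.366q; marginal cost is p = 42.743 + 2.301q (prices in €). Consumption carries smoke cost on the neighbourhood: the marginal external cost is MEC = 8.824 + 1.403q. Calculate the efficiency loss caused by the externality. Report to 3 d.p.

DWL = €84.026

Market equilibrium (private): 42.743 + 2.301q = 95.972 - 1.366q → q_m = 14.5157.
Social marginal benefit = demand − MEC = 87.148 - 2.769q.
Set SMB = MC: 87.148 - 2.769q = 42.743 + 2.301q → q* = 8.7584.
The loss is the area between SMB and MC from q* to q_m; with linear curves that's a triangle of height MEC(q_m).
DWL = ½ × 5.7573 × 29.1895 = 84.0264.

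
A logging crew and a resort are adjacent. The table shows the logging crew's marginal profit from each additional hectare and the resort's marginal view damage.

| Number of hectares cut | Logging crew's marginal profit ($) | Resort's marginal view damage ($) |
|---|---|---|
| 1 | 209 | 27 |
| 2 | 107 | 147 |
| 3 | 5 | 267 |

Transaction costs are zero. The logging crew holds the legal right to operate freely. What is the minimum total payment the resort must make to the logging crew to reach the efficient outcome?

Left alone the logging crew would choose level 3 (marginal profit stays positive).
Efficient level: k* = 1 (marginal profit ≥ marginal view damage through 1).
The resort must at least cover the logging crew's forgone profit from cutting 3→1: 107 + 5 = 112.

$112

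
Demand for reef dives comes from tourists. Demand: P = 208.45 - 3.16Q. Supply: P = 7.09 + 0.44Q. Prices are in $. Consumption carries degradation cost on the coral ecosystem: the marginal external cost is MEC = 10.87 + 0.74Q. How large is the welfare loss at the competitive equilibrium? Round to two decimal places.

Market equilibrium (private): 7.09 + 0.44Q = 208.45 - 3.16Q → Q_m = 55.9333.
Social marginal benefit = demand − MEC = 197.58 - 3.90Q.
Set SMB = MC: 197.58 - 3.90Q = 7.09 + 0.44Q → Q* = 43.8917.
Height of the DWL triangle at Q_m is MC(Q_m) − SMB(Q_m) = MEC(Q_m) = 52.2607.
DWL = ½ × 12.0416 × 52.2607 = 314.6512.

DWL = $314.65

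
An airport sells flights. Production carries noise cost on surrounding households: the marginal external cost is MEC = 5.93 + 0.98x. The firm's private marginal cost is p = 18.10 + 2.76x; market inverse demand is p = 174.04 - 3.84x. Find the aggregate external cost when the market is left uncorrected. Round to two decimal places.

413.65

Market equilibrium (private): 18.10 + 2.76x = 174.04 - 3.84x → x_m = 23.6273.
Total external cost = ∫₀^{x_m} (5.93 + 0.98x) dx = 5.93×23.6273 + ½×0.98×23.6273² = 413.6520.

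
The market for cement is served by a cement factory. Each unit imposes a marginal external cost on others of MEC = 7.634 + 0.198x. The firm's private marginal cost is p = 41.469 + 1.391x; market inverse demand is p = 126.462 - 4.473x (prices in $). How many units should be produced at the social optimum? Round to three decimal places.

x* = 12.761

Social marginal cost = private MC + MEC = 49.103 + 1.589x.
Set SMC = demand: 49.103 + 1.589x = 126.462 - 4.473x → x* = 12.7613.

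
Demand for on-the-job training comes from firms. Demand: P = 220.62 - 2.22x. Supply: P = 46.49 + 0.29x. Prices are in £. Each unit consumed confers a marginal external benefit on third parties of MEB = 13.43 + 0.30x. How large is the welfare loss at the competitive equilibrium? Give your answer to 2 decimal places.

Market equilibrium (private): 46.49 + 0.29x = 220.62 - 2.22x → x_m = 69.3745.
Social marginal benefit = demand + MEB = 234.05 - 1.92x.
Set SMB = MC: 234.05 - 1.92x = 46.49 + 0.29x → x* = 84.8688.
Height of the DWL triangle at x_m is SMB(x_m) − MC(x_m) = MEB(x_m) = 34.2424.
DWL = ½ × 15.4943 × 34.2424 = 265.2810.

DWL = £265.28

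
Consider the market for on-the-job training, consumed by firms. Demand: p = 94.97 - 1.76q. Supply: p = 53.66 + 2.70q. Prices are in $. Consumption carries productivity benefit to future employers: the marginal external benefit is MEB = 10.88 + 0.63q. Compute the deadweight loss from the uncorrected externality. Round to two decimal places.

Market equilibrium (private): 53.66 + 2.70q = 94.97 - 1.76q → q_m = 9.2623.
Social marginal benefit = demand + MEB = 105.85 - 1.13q.
Set SMB = MC: 105.85 - 1.13q = 53.66 + 2.70q → q* = 13.6266.
The loss is the area between SMB and MC from q* to q_m; with linear curves that's a triangle of height MEB(q_m).
DWL = ½ × 4.3643 × 16.7153 = 36.4753.

DWL = $36.48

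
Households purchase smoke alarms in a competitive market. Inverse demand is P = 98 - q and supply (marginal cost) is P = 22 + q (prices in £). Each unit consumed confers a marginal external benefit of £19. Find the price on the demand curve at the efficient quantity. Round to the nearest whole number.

P = £51

Social marginal benefit = demand + MEB = 117 - q.
Set SMB = MC: 117 - q = 22 + q → q* = 47.5000.
Consumer price on the demand curve at q*: 98 − 1×47.5000 = 50.5000.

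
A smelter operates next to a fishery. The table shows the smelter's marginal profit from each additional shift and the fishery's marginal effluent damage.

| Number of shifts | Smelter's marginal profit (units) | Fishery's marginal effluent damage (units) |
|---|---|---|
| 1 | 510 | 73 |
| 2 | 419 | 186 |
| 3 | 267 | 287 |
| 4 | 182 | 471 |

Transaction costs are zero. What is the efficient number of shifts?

Bargaining reaches the level where marginal profit last exceeds marginal effluent damage.
That holds through level 2 (419 ≥ 186) but not at 3 (267 < 287).

2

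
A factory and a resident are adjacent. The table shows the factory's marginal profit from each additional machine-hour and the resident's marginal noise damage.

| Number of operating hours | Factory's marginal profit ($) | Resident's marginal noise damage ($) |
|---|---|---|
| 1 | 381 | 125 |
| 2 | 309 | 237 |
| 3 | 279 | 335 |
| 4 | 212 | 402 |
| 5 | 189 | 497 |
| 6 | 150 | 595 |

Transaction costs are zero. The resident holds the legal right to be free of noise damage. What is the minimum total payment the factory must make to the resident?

$362

Efficient level: marginal profit ≥ marginal noise damage through level 2, so k* = 2.
With the resident holding the right, the factory must at least compensate total damage at k*: 125 + 237 = 362.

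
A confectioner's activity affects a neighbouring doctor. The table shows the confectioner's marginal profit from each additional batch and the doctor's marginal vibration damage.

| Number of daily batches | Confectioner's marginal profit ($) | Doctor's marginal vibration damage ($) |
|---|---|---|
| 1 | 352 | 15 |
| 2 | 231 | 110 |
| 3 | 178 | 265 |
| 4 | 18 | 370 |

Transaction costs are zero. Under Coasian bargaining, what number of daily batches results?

Bargaining reaches the level where marginal profit last exceeds marginal vibration damage.
That holds through level 2 (231 ≥ 110) but not at 3 (178 < 265).

2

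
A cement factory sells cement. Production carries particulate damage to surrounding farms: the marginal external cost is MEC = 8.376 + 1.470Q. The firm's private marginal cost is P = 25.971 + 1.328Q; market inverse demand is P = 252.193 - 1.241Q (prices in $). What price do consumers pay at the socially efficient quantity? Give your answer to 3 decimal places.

Social marginal cost = private MC + MEC = 34.347 + 2.798Q.
Set SMC = demand: 34.347 + 2.798Q = 252.193 - 1.241Q → Q* = 53.9356.
Consumer price on the demand curve at Q*: 252.193 − 1.241×53.9356 = 185.2589.

P = $185.259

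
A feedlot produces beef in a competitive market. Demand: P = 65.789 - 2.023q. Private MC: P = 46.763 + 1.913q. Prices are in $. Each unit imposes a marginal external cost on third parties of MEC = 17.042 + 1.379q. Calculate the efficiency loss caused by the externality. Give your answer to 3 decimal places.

DWL = $52.875

Market equilibrium (private): 46.763 + 1.913q = 65.789 - 2.023q → q_m = 4.8338.
Social marginal cost = private MC + MEC = 63.805 + 3.292q.
Set SMC = demand: 63.805 + 3.292q = 65.789 - 2.023q → q* = 0.3733.
Height of the DWL triangle at q_m is SMC(q_m) − demand(q_m) = MEC(q_m) = 23.7079.
DWL = ½ × 4.4605 × 23.7079 = 52.8745.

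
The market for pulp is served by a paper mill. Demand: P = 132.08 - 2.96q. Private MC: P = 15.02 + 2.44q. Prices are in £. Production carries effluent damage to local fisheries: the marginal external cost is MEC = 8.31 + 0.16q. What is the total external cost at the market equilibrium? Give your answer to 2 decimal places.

Market equilibrium (private): 15.02 + 2.44q = 132.08 - 2.96q → q_m = 21.6778.
Total external cost = ∫₀^{q_m} (8.31 + 0.16q) dq = 8.31×21.6778 + ½×0.16×21.6778² = 217.7367.

£217.74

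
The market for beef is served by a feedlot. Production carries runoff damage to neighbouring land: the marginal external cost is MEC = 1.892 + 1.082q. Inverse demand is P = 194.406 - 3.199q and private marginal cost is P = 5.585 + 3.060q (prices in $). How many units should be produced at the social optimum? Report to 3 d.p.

q* = 25.464

Social marginal cost = private MC + MEC = 7.477 + 4.142q.
Set SMC = demand: 7.477 + 4.142q = 194.406 - 3.199q → q* = 25.4637.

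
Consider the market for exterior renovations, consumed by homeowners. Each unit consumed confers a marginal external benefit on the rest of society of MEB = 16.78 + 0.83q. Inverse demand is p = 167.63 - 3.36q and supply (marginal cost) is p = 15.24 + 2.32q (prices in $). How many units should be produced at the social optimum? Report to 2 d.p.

q* = 34.88

Social marginal benefit = demand + MEB = 184.41 - 2.53q.
Set SMB = MC: 184.41 - 2.53q = 15.24 + 2.32q → q* = 34.8804.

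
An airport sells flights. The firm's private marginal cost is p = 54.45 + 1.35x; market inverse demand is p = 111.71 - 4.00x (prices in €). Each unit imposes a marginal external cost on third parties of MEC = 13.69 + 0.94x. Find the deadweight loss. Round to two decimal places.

Market equilibrium (private): 54.45 + 1.35x = 111.71 - 4.00x → x_m = 10.7028.
Social marginal cost = private MC + MEC = 68.14 + 2.29x.
Set SMC = demand: 68.14 + 2.29x = 111.71 - 4.00x → x* = 6.9269.
The loss is the area between SMC and demand from x* to x_m; with linear curves that's a triangle of height MEC(x_m).
DWL = ½ × 3.7759 × 23.7506 = 44.8399.

DWL = €44.84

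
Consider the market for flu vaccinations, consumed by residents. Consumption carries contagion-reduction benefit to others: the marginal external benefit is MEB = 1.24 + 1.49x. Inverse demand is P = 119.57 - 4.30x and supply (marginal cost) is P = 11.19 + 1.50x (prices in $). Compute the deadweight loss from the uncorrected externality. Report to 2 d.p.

Market equilibrium (private): 11.19 + 1.50x = 119.57 - 4.30x → x_m = 18.6862.
Social marginal benefit = demand + MEB = 120.81 - 2.81x.
Set SMB = MC: 120.81 - 2.81x = 11.19 + 1.50x → x* = 25.4339.
The welfare-loss triangle has base |x_m − x*| and height MEB(x_m) (the vertical gap between SMB and MC is zero at x* and MEB at x_m).
DWL = ½ × 6.7477 × 29.0824 = 98.1197.

DWL = $98.12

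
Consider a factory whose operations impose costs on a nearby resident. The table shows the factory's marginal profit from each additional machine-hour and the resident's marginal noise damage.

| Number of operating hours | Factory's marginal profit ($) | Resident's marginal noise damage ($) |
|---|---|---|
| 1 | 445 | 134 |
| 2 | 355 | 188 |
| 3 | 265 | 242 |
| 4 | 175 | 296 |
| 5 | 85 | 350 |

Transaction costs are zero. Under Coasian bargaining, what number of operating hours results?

Bargaining reaches the level where marginal profit last exceeds marginal noise damage.
That holds through level 3 (265 ≥ 242) but not at 4 (175 < 296).

3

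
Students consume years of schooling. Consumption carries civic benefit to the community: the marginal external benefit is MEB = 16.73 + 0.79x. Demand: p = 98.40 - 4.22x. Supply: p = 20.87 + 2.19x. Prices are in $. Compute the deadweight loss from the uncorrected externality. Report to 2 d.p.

Market equilibrium (private): 20.87 + 2.19x = 98.40 - 4.22x → x_m = 12.0952.
Social marginal benefit = demand + MEB = 115.13 - 3.43x.
Set SMB = MC: 115.13 - 3.43x = 20.87 + 2.19x → x* = 16.7722.
The loss is the area between SMB and MC from x* to x_m; with linear curves that's a triangle of height MEB(x_m).
DWL = ½ × 4.6770 × 26.2852 = 61.4679.

DWL = $61.47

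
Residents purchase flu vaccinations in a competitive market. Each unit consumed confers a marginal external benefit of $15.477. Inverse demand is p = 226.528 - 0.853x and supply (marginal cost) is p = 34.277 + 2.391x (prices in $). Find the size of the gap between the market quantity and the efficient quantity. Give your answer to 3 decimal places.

4.771 units

Market equilibrium (private): 34.277 + 2.391x = 226.528 - 0.853x → x_m = 59.2636.
Social marginal benefit = demand + MEB = 242.005 - 0.853x.
Set SMB = MC: 242.005 - 0.853x = 34.277 + 2.391x → x* = 64.0345.
Gap = |59.2636 − 64.0345| = 4.7709.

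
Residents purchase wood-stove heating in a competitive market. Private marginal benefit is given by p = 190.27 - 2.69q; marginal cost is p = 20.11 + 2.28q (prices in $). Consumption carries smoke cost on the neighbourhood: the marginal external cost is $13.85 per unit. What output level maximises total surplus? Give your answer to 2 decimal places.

Social marginal benefit = demand − MEC = 176.42 - 2.69q.
Set SMB = MC: 176.42 - 2.69q = 20.11 + 2.28q → q* = 31.4507.

q* = 31.45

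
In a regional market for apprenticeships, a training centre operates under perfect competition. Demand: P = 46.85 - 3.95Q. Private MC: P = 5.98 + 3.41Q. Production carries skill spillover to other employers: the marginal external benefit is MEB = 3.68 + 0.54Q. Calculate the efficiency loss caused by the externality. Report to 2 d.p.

Market equilibrium (private): 5.98 + 3.41Q = 46.85 - 3.95Q → Q_m = 5.5530.
Social marginal cost = private MC − MEB = 2.30 + 2.87Q.
Set SMC = demand: 2.30 + 2.87Q = 46.85 - 3.95Q → Q* = 6.5323.
The loss is the area between SMC and demand from Q* to Q_m; with linear curves that's a triangle of height MEB(Q_m).
DWL = ½ × 0.9793 × 6.6786 = 3.2702.

DWL = 3.27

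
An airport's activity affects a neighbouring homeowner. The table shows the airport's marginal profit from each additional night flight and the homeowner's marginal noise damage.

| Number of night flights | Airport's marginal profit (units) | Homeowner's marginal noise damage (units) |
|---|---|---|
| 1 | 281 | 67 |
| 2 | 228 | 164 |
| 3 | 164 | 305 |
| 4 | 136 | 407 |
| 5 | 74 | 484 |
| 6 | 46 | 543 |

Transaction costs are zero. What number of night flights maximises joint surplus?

2

Bargaining reaches the level where marginal profit last exceeds marginal noise damage.
That holds through level 2 (228 ≥ 164) but not at 3 (164 < 305).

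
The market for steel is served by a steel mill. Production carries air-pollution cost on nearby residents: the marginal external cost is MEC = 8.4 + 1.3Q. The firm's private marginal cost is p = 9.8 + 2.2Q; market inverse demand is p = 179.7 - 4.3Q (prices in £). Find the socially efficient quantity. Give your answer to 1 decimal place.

Social marginal cost = private MC + MEC = 18.2 + 3.5Q.
Set SMC = demand: 18.2 + 3.5Q = 179.7 - 4.3Q → Q* = 20.7051.

Q* = 20.7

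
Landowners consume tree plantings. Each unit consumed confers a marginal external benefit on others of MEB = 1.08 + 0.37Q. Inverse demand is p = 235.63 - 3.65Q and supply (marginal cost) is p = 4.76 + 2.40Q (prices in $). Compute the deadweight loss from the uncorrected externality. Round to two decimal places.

Market equilibrium (private): 4.76 + 2.40Q = 235.63 - 3.65Q → Q_m = 38.1603.
Social marginal benefit = demand + MEB = 236.71 - 3.28Q.
Set SMB = MC: 236.71 - 3.28Q = 4.76 + 2.40Q → Q* = 40.8363.
Between Q* and Q_m the wedge SMB − MC runs linearly from 0 to MEB(Q_m), so the loss is a triangle.
DWL = ½ × 2.6760 × 15.1993 = 20.3367.

DWL = $20.34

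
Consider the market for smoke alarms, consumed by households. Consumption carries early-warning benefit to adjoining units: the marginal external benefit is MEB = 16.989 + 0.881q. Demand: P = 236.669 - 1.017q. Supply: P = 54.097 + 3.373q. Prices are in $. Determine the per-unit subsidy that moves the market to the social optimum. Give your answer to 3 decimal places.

Social marginal benefit = demand + MEB = 253.658 - 0.136q.
Set SMB = MC: 253.658 - 0.136q = 54.097 + 3.373q → q* = 56.8712.
The Pigouvian subsidy equals MEB at q*: 16.989 + 0.881×56.8712 = 67.0925.

subsidy = $67.093 per unit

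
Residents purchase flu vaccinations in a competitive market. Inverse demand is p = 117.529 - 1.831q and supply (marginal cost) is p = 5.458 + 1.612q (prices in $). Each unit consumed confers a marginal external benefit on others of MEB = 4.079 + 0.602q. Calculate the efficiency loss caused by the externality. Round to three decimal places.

DWL = $98.640

Market equilibrium (private): 5.458 + 1.612q = 117.529 - 1.831q → q_m = 32.5504.
Social marginal benefit = demand + MEB = 121.608 - 1.229q.
Set SMB = MC: 121.608 - 1.229q = 5.458 + 1.612q → q* = 40.8835.
Between q* and q_m the wedge SMB − MC runs linearly from 0 to MEB(q_m), so the loss is a triangle.
DWL = ½ × 8.3331 × 23.6743 = 98.6402.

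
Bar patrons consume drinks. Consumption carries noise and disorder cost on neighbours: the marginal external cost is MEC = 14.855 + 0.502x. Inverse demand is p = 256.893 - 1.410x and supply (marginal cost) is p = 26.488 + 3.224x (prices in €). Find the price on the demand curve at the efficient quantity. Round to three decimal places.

P = €197.717

Social marginal benefit = demand − MEC = 242.038 - 1.912x.
Set SMB = MC: 242.038 - 1.912x = 26.488 + 3.224x → x* = 41.9685.
Consumer price on the demand curve at x*: 256.893 − 1.410×41.9685 = 197.7174.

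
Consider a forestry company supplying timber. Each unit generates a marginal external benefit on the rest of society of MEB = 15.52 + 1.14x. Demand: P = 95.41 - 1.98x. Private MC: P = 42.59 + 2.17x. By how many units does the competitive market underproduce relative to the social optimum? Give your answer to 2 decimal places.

9.98 units

Market equilibrium (private): 42.59 + 2.17x = 95.41 - 1.98x → x_m = 12.7277.
Social marginal cost = private MC − MEB = 27.07 + 1.03x.
Set SMC = demand: 27.07 + 1.03x = 95.41 - 1.98x → x* = 22.7043.
Gap = |12.7277 − 22.7043| = 9.9766.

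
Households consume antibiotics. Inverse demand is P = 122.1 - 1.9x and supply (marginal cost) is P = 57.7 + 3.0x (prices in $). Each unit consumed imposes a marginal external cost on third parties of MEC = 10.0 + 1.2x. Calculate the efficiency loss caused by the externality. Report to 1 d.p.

DWL = $54.4

Market equilibrium (private): 57.7 + 3.0x = 122.1 - 1.9x → x_m = 13.1429.
Social marginal benefit = demand − MEC = 112.1 - 3.1x.
Set SMB = MC: 112.1 - 3.1x = 57.7 + 3.0x → x* = 8.9180.
The loss is the area between SMB and MC from x* to x_m; with linear curves that's a triangle of height MEC(x_m).
DWL = ½ × 4.2249 × 25.7714 = 54.4408.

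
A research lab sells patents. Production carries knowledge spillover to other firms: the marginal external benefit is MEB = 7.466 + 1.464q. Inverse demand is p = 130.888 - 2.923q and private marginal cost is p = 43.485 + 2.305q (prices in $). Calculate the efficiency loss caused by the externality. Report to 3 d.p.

Market equilibrium (private): 43.485 + 2.305q = 130.888 - 2.923q → q_m = 16.7182.
Social marginal cost = private MC − MEB = 36.019 + 0.841q.
Set SMC = demand: 36.019 + 0.841q = 130.888 - 2.923q → q* = 25.2043.
Between q* and q_m the wedge demand − SMC runs linearly from 0 to MEB(q_m), so the loss is a triangle.
DWL = ½ × 8.4861 × 31.9415 = 135.5294.

DWL = $135.529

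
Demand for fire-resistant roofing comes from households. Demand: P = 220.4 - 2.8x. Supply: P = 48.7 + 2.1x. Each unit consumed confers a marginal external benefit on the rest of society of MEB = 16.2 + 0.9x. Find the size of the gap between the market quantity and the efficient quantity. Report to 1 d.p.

11.9 units

Market equilibrium (private): 48.7 + 2.1x = 220.4 - 2.8x → x_m = 35.0408.
Social marginal benefit = demand + MEB = 236.6 - 1.9x.
Set SMB = MC: 236.6 - 1.9x = 48.7 + 2.1x → x* = 46.9750.
Gap = |35.0408 − 46.9750| = 11.9342.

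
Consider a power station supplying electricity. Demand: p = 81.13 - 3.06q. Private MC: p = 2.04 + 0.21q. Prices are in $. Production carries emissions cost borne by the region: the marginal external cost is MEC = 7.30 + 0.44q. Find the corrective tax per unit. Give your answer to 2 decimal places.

Social marginal cost = private MC + MEC = 9.34 + 0.65q.
Set SMC = demand: 9.34 + 0.65q = 81.13 - 3.06q → q* = 19.3504.
The Pigouvian tax equals MEC at q*: 7.30 + 0.44×19.3504 = 15.8142.

tax = $15.81 per unit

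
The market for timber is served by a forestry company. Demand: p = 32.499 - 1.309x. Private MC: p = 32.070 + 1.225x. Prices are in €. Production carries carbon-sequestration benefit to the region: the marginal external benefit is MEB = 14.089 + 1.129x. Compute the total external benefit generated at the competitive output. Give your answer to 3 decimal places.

Market equilibrium (private): 32.070 + 1.225x = 32.499 - 1.309x → x_m = 0.1693.
Total external benefit = ∫₀^{x_m} (14.089 + 1.129x) dx = 14.089×0.1693 + ½×1.129×0.1693² = 2.4014.

€2.401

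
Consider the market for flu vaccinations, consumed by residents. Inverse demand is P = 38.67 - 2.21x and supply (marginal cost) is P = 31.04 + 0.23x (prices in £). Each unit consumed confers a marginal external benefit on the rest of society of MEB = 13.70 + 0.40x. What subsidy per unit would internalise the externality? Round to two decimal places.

Social marginal benefit = demand + MEB = 52.37 - 1.81x.
Set SMB = MC: 52.37 - 1.81x = 31.04 + 0.23x → x* = 10.4559.
The Pigouvian subsidy equals MEB at x*: 13.70 + 0.40×10.4559 = 17.8824.

subsidy = £17.88 per unit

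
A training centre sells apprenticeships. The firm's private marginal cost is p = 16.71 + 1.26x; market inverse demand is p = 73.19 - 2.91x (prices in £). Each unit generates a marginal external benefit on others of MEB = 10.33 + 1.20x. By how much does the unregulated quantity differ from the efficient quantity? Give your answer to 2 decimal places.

Market equilibrium (private): 16.71 + 1.26x = 73.19 - 2.91x → x_m = 13.5444.
Social marginal cost = private MC − MEB = 6.38 + 0.06x.
Set SMC = demand: 6.38 + 0.06x = 73.19 - 2.91x → x* = 22.4949.
Gap = |13.5444 − 22.4949| = 8.9505.

8.95 units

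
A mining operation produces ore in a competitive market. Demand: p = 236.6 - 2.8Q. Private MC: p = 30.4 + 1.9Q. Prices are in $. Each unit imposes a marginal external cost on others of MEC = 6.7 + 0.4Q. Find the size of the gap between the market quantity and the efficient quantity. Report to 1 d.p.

4.8 units

Market equilibrium (private): 30.4 + 1.9Q = 236.6 - 2.8Q → Q_m = 43.8723.
Social marginal cost = private MC + MEC = 37.1 + 2.3Q.
Set SMC = demand: 37.1 + 2.3Q = 236.6 - 2.8Q → Q* = 39.1176.
Gap = |43.8723 − 39.1176| = 4.7547.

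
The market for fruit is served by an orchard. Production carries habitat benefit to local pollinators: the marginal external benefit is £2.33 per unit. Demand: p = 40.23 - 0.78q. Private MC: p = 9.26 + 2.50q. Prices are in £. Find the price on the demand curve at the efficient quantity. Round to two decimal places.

Social marginal cost = private MC − MEB = 6.93 + 2.50q.
Set SMC = demand: 6.93 + 2.50q = 40.23 - 0.78q → q* = 10.1524.
Consumer price on the demand curve at q*: 40.23 − 0.78×10.1524 = 32.3111.

P = £32.31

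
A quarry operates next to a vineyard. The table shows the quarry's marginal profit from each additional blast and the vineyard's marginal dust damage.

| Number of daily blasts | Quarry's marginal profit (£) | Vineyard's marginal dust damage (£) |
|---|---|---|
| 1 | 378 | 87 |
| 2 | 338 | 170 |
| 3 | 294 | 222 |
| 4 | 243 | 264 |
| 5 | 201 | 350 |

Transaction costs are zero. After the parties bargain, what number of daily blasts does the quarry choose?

Bargaining reaches the level where marginal profit last exceeds marginal dust damage.
That holds through level 3 (294 ≥ 222) but not at 4 (243 < 264).

3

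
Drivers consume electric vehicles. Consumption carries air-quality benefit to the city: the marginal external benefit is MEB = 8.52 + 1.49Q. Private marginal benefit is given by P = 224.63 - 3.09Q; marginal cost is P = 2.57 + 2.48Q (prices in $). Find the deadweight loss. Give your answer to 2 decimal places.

DWL = $565.37

Market equilibrium (private): 2.57 + 2.48Q = 224.63 - 3.09Q → Q_m = 39.8671.
Social marginal benefit = demand + MEB = 233.15 - 1.60Q.
Set SMB = MC: 233.15 - 1.60Q = 2.57 + 2.48Q → Q* = 56.5147.
Height of the DWL triangle at Q_m is SMB(Q_m) − MC(Q_m) = MEB(Q_m) = 67.9220.
DWL = ½ × 16.6476 × 67.9220 = 565.3691.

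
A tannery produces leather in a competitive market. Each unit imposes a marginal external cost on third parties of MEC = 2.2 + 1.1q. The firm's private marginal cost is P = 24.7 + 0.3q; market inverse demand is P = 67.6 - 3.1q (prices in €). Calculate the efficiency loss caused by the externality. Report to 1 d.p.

DWL = €28.7

Market equilibrium (private): 24.7 + 0.3q = 67.6 - 3.1q → q_m = 12.6176.
Social marginal cost = private MC + MEC = 26.9 + 1.4q.
Set SMC = demand: 26.9 + 1.4q = 67.6 - 3.1q → q* = 9.0444.
The loss is the area between SMC and demand from q* to q_m; with linear curves that's a triangle of height MEC(q_m).
DWL = ½ × 3.5732 × 16.0794 = 28.7275.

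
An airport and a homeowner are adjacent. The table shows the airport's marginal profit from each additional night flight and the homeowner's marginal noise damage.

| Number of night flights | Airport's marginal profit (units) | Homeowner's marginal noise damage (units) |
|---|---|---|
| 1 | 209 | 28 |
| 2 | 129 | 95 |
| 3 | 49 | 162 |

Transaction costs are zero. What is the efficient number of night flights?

Bargaining reaches the level where marginal profit last exceeds marginal noise damage.
That holds through level 2 (129 ≥ 95) but not at 3 (49 < 162).

2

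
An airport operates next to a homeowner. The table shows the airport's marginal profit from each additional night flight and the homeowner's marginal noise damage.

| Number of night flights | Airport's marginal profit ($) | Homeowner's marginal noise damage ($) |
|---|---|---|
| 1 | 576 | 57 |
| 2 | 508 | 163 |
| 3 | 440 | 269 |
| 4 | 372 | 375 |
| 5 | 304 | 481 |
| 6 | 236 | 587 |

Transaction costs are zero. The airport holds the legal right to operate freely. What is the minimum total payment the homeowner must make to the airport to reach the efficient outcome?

$912

Left alone the airport would choose level 6 (marginal profit stays positive).
Efficient level: k* = 3 (marginal profit ≥ marginal noise damage through 3).
The homeowner must at least cover the airport's forgone profit from cutting 6→3: 372 + 304 + 236 = 912.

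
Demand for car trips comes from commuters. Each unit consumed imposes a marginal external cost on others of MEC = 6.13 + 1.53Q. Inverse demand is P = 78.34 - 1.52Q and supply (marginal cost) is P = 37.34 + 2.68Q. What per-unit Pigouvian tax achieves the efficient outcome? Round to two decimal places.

tax = 15.44 per unit

Social marginal benefit = demand − MEC = 72.21 - 3.05Q.
Set SMB = MC: 72.21 - 3.05Q = 37.34 + 2.68Q → Q* = 6.0855.
The Pigouvian tax equals MEC at Q*: 6.13 + 1.53×6.0855 = 15.4408.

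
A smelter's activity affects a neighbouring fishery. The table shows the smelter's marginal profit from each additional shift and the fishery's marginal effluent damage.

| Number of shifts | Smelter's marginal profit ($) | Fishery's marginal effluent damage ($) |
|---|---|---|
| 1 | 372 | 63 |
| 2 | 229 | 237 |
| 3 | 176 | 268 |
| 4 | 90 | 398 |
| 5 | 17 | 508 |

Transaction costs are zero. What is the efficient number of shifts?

1

Bargaining reaches the level where marginal profit last exceeds marginal effluent damage.
That holds through level 1 (372 ≥ 63) but not at 2 (229 < 237).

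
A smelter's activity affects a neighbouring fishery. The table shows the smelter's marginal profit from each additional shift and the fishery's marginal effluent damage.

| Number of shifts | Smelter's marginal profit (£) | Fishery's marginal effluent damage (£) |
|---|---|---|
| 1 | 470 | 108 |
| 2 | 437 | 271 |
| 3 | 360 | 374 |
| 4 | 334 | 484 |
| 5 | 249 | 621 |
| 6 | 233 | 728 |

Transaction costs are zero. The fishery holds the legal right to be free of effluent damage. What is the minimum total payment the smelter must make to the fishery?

Efficient level: marginal profit ≥ marginal effluent damage through level 2, so k* = 2.
With the fishery holding the right, the smelter must at least compensate total damage at k*: 108 + 271 = 379.

£379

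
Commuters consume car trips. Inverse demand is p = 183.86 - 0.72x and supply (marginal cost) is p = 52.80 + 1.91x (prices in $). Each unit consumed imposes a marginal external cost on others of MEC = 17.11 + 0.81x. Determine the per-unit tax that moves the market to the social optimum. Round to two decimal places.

Social marginal benefit = demand − MEC = 166.75 - 1.53x.
Set SMB = MC: 166.75 - 1.53x = 52.80 + 1.91x → x* = 33.1250.
The Pigouvian tax equals MEC at x*: 17.11 + 0.81×33.1250 = 43.9413.

tax = $43.94 per unit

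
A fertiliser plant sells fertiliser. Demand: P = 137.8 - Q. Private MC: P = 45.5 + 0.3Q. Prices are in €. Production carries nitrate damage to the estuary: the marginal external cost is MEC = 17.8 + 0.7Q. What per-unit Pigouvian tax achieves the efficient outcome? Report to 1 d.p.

tax = €43.9 per unit

Social marginal cost = private MC + MEC = 63.3 + Q.
Set SMC = demand: 63.3 + Q = 137.8 - Q → Q* = 37.2500.
The Pigouvian tax equals MEC at Q*: 17.8 + 0.7×37.2500 = 43.8750.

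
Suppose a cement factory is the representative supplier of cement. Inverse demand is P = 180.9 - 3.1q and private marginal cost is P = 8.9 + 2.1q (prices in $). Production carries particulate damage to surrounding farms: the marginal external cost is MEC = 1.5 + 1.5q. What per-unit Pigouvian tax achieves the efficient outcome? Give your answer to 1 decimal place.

tax = $39.7 per unit

Social marginal cost = private MC + MEC = 10.4 + 3.6q.
Set SMC = demand: 10.4 + 3.6q = 180.9 - 3.1q → q* = 25.4478.
The Pigouvian tax equals MEC at q*: 1.5 + 1.5×25.4478 = 39.6717.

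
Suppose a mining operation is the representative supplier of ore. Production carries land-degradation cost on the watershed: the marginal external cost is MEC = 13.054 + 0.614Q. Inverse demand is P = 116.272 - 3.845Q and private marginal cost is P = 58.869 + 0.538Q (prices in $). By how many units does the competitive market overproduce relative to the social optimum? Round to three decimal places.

4.222 units

Market equilibrium (private): 58.869 + 0.538Q = 116.272 - 3.845Q → Q_m = 13.0967.
Social marginal cost = private MC + MEC = 71.923 + 1.152Q.
Set SMC = demand: 71.923 + 1.152Q = 116.272 - 3.845Q → Q* = 8.8751.
Gap = |13.0967 − 8.8751| = 4.2216.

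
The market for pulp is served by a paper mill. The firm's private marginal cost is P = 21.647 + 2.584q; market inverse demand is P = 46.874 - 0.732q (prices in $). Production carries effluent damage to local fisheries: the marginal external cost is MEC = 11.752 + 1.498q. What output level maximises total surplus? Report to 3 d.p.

q* = 2.799

Social marginal cost = private MC + MEC = 33.399 + 4.082q.
Set SMC = demand: 33.399 + 4.082q = 46.874 - 0.732q → q* = 2.7991.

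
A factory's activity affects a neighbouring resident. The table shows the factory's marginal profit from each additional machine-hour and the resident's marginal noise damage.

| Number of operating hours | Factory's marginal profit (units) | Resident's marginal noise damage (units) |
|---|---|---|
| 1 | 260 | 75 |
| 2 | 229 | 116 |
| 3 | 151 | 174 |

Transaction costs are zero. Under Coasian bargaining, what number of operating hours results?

2

Bargaining reaches the level where marginal profit last exceeds marginal noise damage.
That holds through level 2 (229 ≥ 116) but not at 3 (151 < 174).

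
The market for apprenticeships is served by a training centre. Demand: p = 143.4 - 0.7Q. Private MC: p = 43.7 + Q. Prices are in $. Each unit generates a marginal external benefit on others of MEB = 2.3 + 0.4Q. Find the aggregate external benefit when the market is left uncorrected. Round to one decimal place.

Market equilibrium (private): 43.7 + Q = 143.4 - 0.7Q → Q_m = 58.6471.
Total external benefit = ∫₀^{Q_m} (2.3 + 0.4Q) dQ = 2.3×58.6471 + ½×0.4×58.6471² = 822.7848.

$822.8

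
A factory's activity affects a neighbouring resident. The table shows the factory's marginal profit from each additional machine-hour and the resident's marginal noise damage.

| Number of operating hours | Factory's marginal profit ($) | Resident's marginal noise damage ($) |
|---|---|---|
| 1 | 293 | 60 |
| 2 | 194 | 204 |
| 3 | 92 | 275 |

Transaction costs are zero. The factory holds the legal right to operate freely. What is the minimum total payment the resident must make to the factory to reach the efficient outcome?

$286

Left alone the factory would choose level 3 (marginal profit stays positive).
Efficient level: k* = 1 (marginal profit ≥ marginal noise damage through 1).
The resident must at least cover the factory's forgone profit from cutting 3→1: 194 + 92 = 286.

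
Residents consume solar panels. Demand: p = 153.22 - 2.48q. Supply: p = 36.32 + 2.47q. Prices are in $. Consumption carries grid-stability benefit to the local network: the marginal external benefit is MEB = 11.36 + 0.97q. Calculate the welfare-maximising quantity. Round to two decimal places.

q* = 32.23

Social marginal benefit = demand + MEB = 164.58 - 1.51q.
Set SMB = MC: 164.58 - 1.51q = 36.32 + 2.47q → q* = 32.2261.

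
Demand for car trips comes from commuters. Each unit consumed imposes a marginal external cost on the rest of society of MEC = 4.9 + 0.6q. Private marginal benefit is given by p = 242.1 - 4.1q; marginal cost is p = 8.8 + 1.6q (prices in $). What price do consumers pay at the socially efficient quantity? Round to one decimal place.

P = $93.5

Social marginal benefit = demand − MEC = 237.2 - 4.7q.
Set SMB = MC: 237.2 - 4.7q = 8.8 + 1.6q → q* = 36.2540.
Consumer price on the demand curve at q*: 242.1 − 4.1×36.2540 = 93.4586.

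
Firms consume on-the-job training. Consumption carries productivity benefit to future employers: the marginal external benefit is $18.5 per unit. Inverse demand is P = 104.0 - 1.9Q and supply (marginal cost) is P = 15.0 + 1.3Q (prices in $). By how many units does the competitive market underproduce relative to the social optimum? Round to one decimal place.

Market equilibrium (private): 15.0 + 1.3Q = 104.0 - 1.9Q → Q_m = 27.8125.
Social marginal benefit = demand + MEB = 122.5 - 1.9Q.
Set SMB = MC: 122.5 - 1.9Q = 15.0 + 1.3Q → Q* = 33.5938.
Gap = |27.8125 − 33.5938| = 5.7813.

5.8 units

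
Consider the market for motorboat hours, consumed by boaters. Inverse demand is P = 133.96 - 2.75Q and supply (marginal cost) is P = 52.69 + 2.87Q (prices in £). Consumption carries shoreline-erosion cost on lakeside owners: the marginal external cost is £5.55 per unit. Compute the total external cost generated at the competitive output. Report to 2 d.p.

Market equilibrium (private): 52.69 + 2.87Q = 133.96 - 2.75Q → Q_m = 14.4609.
Total external cost = MEC × Q_m = 5.55 × 14.4609 = 80.2580.

£80.26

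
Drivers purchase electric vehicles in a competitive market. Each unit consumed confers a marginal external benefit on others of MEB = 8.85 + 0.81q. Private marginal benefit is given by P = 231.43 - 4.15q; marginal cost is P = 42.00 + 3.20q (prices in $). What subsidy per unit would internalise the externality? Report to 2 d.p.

Social marginal benefit = demand + MEB = 240.28 - 3.34q.
Set SMB = MC: 240.28 - 3.34q = 42.00 + 3.20q → q* = 30.3180.
The Pigouvian subsidy equals MEB at q*: 8.85 + 0.81×30.3180 = 33.4076.

subsidy = $33.41 per unit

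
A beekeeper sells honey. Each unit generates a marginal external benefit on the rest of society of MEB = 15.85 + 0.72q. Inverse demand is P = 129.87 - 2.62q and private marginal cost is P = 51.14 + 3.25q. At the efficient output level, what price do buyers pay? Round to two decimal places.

Social marginal cost = private MC − MEB = 35.29 + 2.53q.
Set SMC = demand: 35.29 + 2.53q = 129.87 - 2.62q → q* = 18.3650.
Consumer price on the demand curve at q*: 129.87 − 2.62×18.3650 = 81.7537.

P = 81.75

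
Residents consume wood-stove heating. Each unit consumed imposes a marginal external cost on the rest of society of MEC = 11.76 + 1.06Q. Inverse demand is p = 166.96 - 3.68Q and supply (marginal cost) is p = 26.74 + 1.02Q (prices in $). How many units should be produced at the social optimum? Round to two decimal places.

Social marginal benefit = demand − MEC = 155.20 - 4.74Q.
Set SMB = MC: 155.20 - 4.74Q = 26.74 + 1.02Q → Q* = 22.3021.

Q* = 22.30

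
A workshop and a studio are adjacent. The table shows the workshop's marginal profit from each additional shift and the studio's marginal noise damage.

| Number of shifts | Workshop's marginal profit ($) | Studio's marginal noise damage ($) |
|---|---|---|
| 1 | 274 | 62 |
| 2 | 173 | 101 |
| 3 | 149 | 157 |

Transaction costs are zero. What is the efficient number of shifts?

Bargaining reaches the level where marginal profit last exceeds marginal noise damage.
That holds through level 2 (173 ≥ 101) but not at 3 (149 < 157).

2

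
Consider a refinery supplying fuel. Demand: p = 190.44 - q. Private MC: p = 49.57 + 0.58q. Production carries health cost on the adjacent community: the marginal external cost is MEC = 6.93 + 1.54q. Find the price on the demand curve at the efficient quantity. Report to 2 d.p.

Social marginal cost = private MC + MEC = 56.50 + 2.12q.
Set SMC = demand: 56.50 + 2.12q = 190.44 - q → q* = 42.9295.
Consumer price on the demand curve at q*: 190.44 − 1.00×42.9295 = 147.5105.

P = 147.51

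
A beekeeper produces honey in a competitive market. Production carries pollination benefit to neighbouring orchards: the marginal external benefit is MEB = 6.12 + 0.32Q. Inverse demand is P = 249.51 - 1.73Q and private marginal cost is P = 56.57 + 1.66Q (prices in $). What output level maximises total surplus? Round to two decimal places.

Q* = 64.84

Social marginal cost = private MC − MEB = 50.45 + 1.34Q.
Set SMC = demand: 50.45 + 1.34Q = 249.51 - 1.73Q → Q* = 64.8404.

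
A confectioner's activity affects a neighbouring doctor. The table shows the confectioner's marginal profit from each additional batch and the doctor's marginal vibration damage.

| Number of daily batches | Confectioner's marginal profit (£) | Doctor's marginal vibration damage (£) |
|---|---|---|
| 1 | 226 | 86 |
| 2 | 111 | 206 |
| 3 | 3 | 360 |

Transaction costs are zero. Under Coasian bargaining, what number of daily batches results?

1

Bargaining reaches the level where marginal profit last exceeds marginal vibration damage.
That holds through level 1 (226 ≥ 86) but not at 2 (111 < 206).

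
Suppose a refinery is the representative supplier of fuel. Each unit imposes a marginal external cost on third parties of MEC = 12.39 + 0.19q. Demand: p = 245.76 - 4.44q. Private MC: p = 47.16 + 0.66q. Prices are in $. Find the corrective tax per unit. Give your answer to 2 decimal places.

Social marginal cost = private MC + MEC = 59.55 + 0.85q.
Set SMC = demand: 59.55 + 0.85q = 245.76 - 4.44q → q* = 35.2004.
The Pigouvian tax equals MEC at q*: 12.39 + 0.19×35.2004 = 19.0781.

tax = $19.08 per unit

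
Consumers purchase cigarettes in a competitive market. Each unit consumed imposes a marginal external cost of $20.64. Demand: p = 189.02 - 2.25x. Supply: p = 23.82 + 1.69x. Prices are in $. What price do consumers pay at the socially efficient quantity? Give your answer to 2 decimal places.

P = $106.47

Social marginal benefit = demand − MEC = 168.38 - 2.25x.
Set SMB = MC: 168.38 - 2.25x = 23.82 + 1.69x → x* = 36.6904.
Consumer price on the demand curve at x*: 189.02 − 2.25×36.6904 = 106.4666.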